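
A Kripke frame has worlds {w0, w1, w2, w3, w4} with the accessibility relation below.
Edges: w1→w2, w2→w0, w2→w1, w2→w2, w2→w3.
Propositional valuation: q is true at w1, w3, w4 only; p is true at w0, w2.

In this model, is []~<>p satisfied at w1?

At w1: []~<>p requires ~<>p at every successor {w2}.
  ~<>p fails at w2, so []~<>p is false at w1.
    At w2: <>p is true, so ~<>p is false.
      At w2: <>p requires p at some successor in {w0, w1, w2, w3}.
        p holds at w0, so <>p is true at w2.

No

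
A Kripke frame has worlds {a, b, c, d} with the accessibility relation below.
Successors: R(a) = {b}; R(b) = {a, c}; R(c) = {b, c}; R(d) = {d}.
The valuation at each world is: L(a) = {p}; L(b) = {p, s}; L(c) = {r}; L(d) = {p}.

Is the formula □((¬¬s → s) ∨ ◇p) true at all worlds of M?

Yes

Let φ = □((¬¬s → s) ∨ ◇p). Evaluate φ at each world:
  a (successors {b}): φ is true.
  b (successors {a, c}): φ is true.
  c (successors {b, c}): φ is true.
  d (successors {d}): φ is true.
For instance, at a:
  At a: □((¬¬s → s) ∨ ◇p) requires (¬¬s → s) ∨ ◇p at every successor {b}.
      At b: ¬¬s → s is true, ◇p is true, so (¬¬s → s) ∨ ◇p is true.
  So □((¬¬s → s) ∨ ◇p) is true at a.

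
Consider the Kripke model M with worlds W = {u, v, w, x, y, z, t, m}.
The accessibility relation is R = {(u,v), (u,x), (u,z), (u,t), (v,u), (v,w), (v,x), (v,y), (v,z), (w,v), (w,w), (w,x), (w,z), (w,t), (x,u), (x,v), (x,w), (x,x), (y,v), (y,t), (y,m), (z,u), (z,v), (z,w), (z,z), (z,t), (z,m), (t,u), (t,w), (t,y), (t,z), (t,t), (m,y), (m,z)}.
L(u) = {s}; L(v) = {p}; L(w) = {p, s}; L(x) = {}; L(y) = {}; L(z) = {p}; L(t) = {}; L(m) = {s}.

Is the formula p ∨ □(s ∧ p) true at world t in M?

No

At t: p is false, □(s ∧ p) is false, so p ∨ □(s ∧ p) is false.
  At t: □(s ∧ p) requires s ∧ p at every successor {u, w, y, z, t}.
    s ∧ p fails at u, so □(s ∧ p) is false at t.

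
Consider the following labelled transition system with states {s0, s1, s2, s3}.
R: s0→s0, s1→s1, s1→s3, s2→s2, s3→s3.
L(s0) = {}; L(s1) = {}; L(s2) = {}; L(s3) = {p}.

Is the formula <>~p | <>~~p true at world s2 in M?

At s2: <>~p is true, <>~~p is false, so <>~p | <>~~p is true.
  At s2: <>~p requires ~p at some successor in {s2}.
    ~p holds at s2, so <>~p is true at s2.
  At s2: <>~~p requires ~~p at some successor in {s2}.
    At s2: ~~p is false.
  So <>~~p is false at s2.

Yes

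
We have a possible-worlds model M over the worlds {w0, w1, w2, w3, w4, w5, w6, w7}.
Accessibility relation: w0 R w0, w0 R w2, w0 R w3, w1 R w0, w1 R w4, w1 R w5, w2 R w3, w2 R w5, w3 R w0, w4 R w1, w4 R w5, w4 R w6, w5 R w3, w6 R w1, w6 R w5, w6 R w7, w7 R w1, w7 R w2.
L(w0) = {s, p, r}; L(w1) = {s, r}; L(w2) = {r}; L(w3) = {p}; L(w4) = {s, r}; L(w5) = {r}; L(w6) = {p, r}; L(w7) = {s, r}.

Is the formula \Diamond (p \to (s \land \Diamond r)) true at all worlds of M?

No

Let φ = \Diamond (p \to (s \land \Diamond r)). Evaluate φ at each world:
  w0 (successors {w0, w2, w3}): φ is true.
  w1 (successors {w0, w4, w5}): φ is true.
  w2 (successors {w3, w5}): φ is true.
  w3 (successors {w0}): φ is true.
  w4 (successors {w1, w5, w6}): φ is true.
  w5 (successors {w3}): φ is false.
  w6 (successors {w1, w5, w7}): φ is true.
  w7 (successors {w1, w2}): φ is true.
Detail at w5 (counterexample):
  At w5: \Diamond (p \to (s \land \Diamond r)) requires p \to (s \land \Diamond r) at some successor in {w3}.
    At w3: p \to (s \land \Diamond r) is false.
  So \Diamond (p \to (s \land \Diamond r)) is false at w5.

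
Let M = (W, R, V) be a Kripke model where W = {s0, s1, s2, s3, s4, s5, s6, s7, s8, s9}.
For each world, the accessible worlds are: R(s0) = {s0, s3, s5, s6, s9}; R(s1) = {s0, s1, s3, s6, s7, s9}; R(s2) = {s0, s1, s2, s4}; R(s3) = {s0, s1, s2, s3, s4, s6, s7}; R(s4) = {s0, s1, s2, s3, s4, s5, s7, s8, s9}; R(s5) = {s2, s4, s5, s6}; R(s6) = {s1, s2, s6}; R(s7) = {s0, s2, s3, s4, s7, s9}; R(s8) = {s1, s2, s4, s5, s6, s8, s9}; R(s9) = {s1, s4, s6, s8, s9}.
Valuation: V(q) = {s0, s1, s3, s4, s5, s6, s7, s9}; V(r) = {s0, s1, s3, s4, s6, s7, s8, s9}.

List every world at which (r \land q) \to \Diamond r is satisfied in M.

s0, s1, s2, s3, s4, s5, s6, s7, s8, s9

Recall that \Diamond ψ holds at a world iff ψ holds at some accessible world.
Let φ = (r \land q) \to \Diamond r. Evaluate φ at each world:
  s0 (successors {s0, s3, s5, s6, s9}): φ is true.
  s1 (successors {s0, s1, s3, s6, s7, s9}): φ is true.
  s2 (successors {s0, s1, s2, s4}): φ is true.
  s3 (successors {s0, s1, s2, s3, s4, s6, s7}): φ is true.
  s4 (successors {s0, s1, s2, s3, s4, s5, s7, s8, s9}): φ is true.
  s5 (successors {s2, s4, s5, s6}): φ is true.
  s6 (successors {s1, s2, s6}): φ is true.
  s7 (successors {s0, s2, s3, s4, s7, s9}): φ is true.
  s8 (successors {s1, s2, s4, s5, s6, s8, s9}): φ is true.
  s9 (successors {s1, s4, s6, s8, s9}): φ is true.
For instance, at s1:
  At s1: r \land q is true, \Diamond r is true, so (r \land q) \to \Diamond r is true.
    At s1: \Diamond r requires r at some successor in {s0, s1, s3, s6, s7, s9}.
      r holds at s0, so \Diamond r is true at s1.
Satisfying worlds: {s0, s1, s2, s3, s4, s5, s6, s7, s8, s9}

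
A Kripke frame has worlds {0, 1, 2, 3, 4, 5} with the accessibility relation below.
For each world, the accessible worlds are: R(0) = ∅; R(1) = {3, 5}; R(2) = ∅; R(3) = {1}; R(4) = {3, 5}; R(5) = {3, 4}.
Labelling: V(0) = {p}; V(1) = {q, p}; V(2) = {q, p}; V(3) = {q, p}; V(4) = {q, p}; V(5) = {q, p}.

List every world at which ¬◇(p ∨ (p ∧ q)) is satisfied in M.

0, 2

Let φ = ¬◇(p ∨ (p ∧ q)). Evaluate φ at each world:
  0 (successors ∅): φ is true.
  1 (successors {3, 5}): φ is false.
  2 (successors ∅): φ is true.
  3 (successors {1}): φ is false.
  4 (successors {3, 5}): φ is false.
  5 (successors {3, 4}): φ is false.
For instance, at 3:
  At 3: ◇(p ∨ (p ∧ q)) is true, so ¬◇(p ∨ (p ∧ q)) is false.
    At 3: ◇(p ∨ (p ∧ q)) requires p ∨ (p ∧ q) at some successor in {1}.
      p ∨ (p ∧ q) holds at 1, so ◇(p ∨ (p ∧ q)) is true at 3.
Satisfying worlds: {0, 2}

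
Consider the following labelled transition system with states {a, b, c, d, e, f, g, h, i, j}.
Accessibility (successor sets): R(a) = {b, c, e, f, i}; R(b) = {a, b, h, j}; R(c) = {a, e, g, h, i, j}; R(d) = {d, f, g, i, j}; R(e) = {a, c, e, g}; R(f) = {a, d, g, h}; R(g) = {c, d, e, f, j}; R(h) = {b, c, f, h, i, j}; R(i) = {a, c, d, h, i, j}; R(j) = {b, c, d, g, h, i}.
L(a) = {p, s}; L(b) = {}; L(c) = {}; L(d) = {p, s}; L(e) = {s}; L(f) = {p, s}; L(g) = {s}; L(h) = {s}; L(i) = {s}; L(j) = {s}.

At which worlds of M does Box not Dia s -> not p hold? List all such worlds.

a, b, c, d, e, f, g, h, i, j

Let φ = Box not Dia s -> not p. Evaluate φ at each world:
  a (successors {b, c, e, f, i}): φ is true.
  b (successors {a, b, h, j}): φ is true.
  c (successors {a, e, g, h, i, j}): φ is true.
  d (successors {d, f, g, i, j}): φ is true.
  e (successors {a, c, e, g}): φ is true.
  f (successors {a, d, g, h}): φ is true.
  g (successors {c, d, e, f, j}): φ is true.
  h (successors {b, c, f, h, i, j}): φ is true.
  i (successors {a, c, d, h, i, j}): φ is true.
  j (successors {b, c, d, g, h, i}): φ is true.
For instance, at e:
  At e: Box not Dia s is false, not p is true, so Box not Dia s -> not p is true.
    At e: Box not Dia s requires not Dia s at every successor {a, c, e, g}.
      not Dia s fails at a, so Box not Dia s is false at e.
Satisfying worlds: {a, b, c, d, e, f, g, h, i, j}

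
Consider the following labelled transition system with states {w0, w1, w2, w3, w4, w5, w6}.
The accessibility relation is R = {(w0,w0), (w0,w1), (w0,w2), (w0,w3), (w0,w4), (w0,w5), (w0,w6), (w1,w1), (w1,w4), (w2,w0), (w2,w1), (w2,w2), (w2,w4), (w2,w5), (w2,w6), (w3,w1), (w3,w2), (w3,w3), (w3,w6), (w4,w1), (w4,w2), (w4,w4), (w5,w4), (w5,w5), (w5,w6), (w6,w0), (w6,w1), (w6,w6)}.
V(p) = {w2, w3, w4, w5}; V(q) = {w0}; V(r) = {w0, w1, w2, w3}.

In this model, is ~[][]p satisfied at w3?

Recall that []ψ holds at a world iff ψ holds at every accessible world, and <>ψ holds iff ψ holds at some accessible world.
At w3: [][]p is false, so ~[][]p is true.
  At w3: [][]p requires []p at every successor {w1, w2, w3, w6}.
    []p fails at w1, so [][]p is false at w3.
      At w1: []p requires p at every successor {w1, w4}.
        p fails at w1, so []p is false at w1.

Yes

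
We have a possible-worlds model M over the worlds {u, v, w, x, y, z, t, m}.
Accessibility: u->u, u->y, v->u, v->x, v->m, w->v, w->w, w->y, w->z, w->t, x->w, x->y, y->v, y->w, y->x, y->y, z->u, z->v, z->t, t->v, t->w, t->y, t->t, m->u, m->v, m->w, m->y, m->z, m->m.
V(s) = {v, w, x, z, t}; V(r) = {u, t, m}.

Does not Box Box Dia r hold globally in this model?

Yes

Let φ = not Box Box Dia r. Evaluate φ at each world:
  u (successors {u, y}): φ is true.
  v (successors {u, x, m}): φ is true.
  w (successors {v, w, y, z, t}): φ is true.
  x (successors {w, y}): φ is true.
  y (successors {v, w, x, y}): φ is true.
  z (successors {u, v, t}): φ is true.
  t (successors {v, w, y, t}): φ is true.
  m (successors {u, v, w, y, z, m}): φ is true.
For instance, at t:
  At t: Box Box Dia r is false, so not Box Box Dia r is true.
    At t: Box Box Dia r requires Box Dia r at every successor {v, w, y, t}.
      Box Dia r fails at v, so Box Box Dia r is false at t.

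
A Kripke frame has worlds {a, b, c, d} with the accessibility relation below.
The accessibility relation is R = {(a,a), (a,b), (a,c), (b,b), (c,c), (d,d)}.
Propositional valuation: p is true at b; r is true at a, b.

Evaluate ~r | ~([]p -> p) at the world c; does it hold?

At c: ~r is true, ~([]p -> p) is false, so ~r | ~([]p -> p) is true.
  At c: []p -> p is true, so ~([]p -> p) is false.
    At c: []p is false, p is false, so []p -> p is true.
      At c: []p requires p at every successor {c}.
        p fails at c, so []p is false at c.

Yes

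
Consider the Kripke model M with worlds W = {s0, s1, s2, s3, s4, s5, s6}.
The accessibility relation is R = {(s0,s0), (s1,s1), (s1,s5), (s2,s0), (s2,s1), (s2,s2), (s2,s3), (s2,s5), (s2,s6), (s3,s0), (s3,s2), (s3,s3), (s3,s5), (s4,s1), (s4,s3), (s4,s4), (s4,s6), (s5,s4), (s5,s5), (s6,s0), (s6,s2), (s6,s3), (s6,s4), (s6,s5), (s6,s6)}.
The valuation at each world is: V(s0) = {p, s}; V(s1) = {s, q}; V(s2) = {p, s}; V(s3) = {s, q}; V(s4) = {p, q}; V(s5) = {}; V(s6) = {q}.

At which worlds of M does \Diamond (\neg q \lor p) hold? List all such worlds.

Recall that \Diamond ψ holds at a world iff ψ holds at some accessible world.
Let φ = \Diamond (\neg q \lor p). Evaluate φ at each world:
  s0 (successors {s0}): φ is true.
  s1 (successors {s1, s5}): φ is true.
  s2 (successors {s0, s1, s2, s3, s5, s6}): φ is true.
  s3 (successors {s0, s2, s3, s5}): φ is true.
  s4 (successors {s1, s3, s4, s6}): φ is true.
  s5 (successors {s4, s5}): φ is true.
  s6 (successors {s0, s2, s3, s4, s5, s6}): φ is true.
For instance, at s2:
  At s2: \Diamond (\neg q \lor p) requires \neg q \lor p at some successor in {s0, s1, s2, s3, s5, s6}.
    \neg q \lor p holds at s0, so \Diamond (\neg q \lor p) is true at s2.
Satisfying worlds: {s0, s1, s2, s3, s4, s5, s6}

s0, s1, s2, s3, s4, s5, s6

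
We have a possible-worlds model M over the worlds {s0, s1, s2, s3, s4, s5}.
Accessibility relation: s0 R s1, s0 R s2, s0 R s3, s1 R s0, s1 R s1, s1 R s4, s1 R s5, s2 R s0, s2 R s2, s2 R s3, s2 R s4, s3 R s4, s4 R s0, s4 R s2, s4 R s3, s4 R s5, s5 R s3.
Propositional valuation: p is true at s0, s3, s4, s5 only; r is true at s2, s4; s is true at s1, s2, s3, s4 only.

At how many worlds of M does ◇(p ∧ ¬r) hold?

5

Let φ = ◇(p ∧ ¬r). Evaluate φ at each world:
  s0 (successors {s1, s2, s3}): φ is true.
  s1 (successors {s0, s1, s4, s5}): φ is true.
  s2 (successors {s0, s2, s3, s4}): φ is true.
  s3 (successors {s4}): φ is false.
  s4 (successors {s0, s2, s3, s5}): φ is true.
  s5 (successors {s3}): φ is true.
For instance, at s2:
  At s2: ◇(p ∧ ¬r) requires p ∧ ¬r at some successor in {s0, s2, s3, s4}.
    p ∧ ¬r holds at s0, so ◇(p ∧ ¬r) is true at s2.
Satisfying worlds: {s0, s1, s2, s4, s5}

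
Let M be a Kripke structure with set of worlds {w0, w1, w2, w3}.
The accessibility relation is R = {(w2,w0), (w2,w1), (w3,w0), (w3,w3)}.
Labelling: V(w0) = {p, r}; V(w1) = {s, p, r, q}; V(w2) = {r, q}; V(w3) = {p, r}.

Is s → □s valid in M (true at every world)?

Yes

Recall that □ψ holds at a world iff ψ holds at every accessible world, and ◇ψ holds iff ψ holds at some accessible world.
Let φ = s → □s. Evaluate φ at each world:
  w0 (successors ∅): φ is true.
  w1 (successors ∅): φ is true.
  w2 (successors {w0, w1}): φ is true.
  w3 (successors {w0, w3}): φ is true.
For instance, at w2:
  At w2: s is false, □s is false, so s → □s is true.
    At w2: □s requires s at every successor {w0, w1}.
      s fails at w0, so □s is false at w2.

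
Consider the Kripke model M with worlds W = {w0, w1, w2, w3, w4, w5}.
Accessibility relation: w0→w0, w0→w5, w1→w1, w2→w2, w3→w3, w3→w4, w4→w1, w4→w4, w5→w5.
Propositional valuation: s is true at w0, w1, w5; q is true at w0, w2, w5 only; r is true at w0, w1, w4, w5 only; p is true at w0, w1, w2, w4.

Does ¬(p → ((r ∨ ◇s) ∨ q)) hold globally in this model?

No

Let φ = ¬(p → ((r ∨ ◇s) ∨ q)). Evaluate φ at each world:
  w0 (successors {w0, w5}): φ is false.
  w1 (successors {w1}): φ is false.
  w2 (successors {w2}): φ is false.
  w3 (successors {w3, w4}): φ is false.
  w4 (successors {w1, w4}): φ is false.
  w5 (successors {w5}): φ is false.
Detail at w0 (counterexample):
  At w0: p → ((r ∨ ◇s) ∨ q) is true, so ¬(p → ((r ∨ ◇s) ∨ q)) is false.
    At w0: p is true, (r ∨ ◇s) ∨ q is true, so p → ((r ∨ ◇s) ∨ q) is true.
      At w0: r ∨ ◇s is true, q is true, so (r ∨ ◇s) ∨ q is true.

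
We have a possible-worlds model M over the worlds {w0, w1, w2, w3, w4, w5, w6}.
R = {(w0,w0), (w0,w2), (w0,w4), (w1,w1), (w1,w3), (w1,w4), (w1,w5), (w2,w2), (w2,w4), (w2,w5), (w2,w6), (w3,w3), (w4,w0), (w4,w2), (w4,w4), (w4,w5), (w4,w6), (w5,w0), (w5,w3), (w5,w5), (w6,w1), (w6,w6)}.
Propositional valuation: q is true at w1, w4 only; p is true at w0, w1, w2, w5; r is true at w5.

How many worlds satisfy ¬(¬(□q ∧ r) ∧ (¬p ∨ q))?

3

Let φ = ¬(¬(□q ∧ r) ∧ (¬p ∨ q)). Evaluate φ at each world:
  w0 (successors {w0, w2, w4}): φ is true.
  w1 (successors {w1, w3, w4, w5}): φ is false.
  w2 (successors {w2, w4, w5, w6}): φ is true.
  w3 (successors {w3}): φ is false.
  w4 (successors {w0, w2, w4, w5, w6}): φ is false.
  w5 (successors {w0, w3, w5}): φ is true.
  w6 (successors {w1, w6}): φ is false.
For instance, at w6:
  At w6: ¬(□q ∧ r) ∧ (¬p ∨ q) is true, so ¬(¬(□q ∧ r) ∧ (¬p ∨ q)) is false.
    At w6: ¬(□q ∧ r) is true, ¬p ∨ q is true, so ¬(□q ∧ r) ∧ (¬p ∨ q) is true.
      At w6: □q ∧ r is false, so ¬(□q ∧ r) is true.
Satisfying worlds: {w0, w2, w5}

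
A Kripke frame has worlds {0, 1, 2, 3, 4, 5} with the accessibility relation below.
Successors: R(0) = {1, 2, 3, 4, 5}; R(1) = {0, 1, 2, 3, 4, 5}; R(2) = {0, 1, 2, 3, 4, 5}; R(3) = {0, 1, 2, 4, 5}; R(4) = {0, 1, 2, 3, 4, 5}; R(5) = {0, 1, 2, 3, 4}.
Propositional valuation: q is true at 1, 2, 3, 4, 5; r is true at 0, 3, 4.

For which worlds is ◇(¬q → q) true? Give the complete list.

0, 1, 2, 3, 4, 5

Let φ = ◇(¬q → q). Evaluate φ at each world:
  0 (successors {1, 2, 3, 4, 5}): φ is true.
  1 (successors {0, 1, 2, 3, 4, 5}): φ is true.
  2 (successors {0, 1, 2, 3, 4, 5}): φ is true.
  3 (successors {0, 1, 2, 4, 5}): φ is true.
  4 (successors {0, 1, 2, 3, 4, 5}): φ is true.
  5 (successors {0, 1, 2, 3, 4}): φ is true.
For instance, at 0:
  At 0: ◇(¬q → q) requires ¬q → q at some successor in {1, 2, 3, 4, 5}.
    ¬q → q holds at 1, so ◇(¬q → q) is true at 0.
Satisfying worlds: {0, 1, 2, 3, 4, 5}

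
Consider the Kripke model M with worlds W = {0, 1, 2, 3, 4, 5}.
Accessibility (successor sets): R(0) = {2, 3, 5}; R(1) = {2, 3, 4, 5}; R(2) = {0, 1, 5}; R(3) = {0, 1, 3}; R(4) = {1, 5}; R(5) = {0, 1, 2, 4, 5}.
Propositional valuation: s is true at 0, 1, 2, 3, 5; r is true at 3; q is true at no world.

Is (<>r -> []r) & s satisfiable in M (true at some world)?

Yes

Let φ = (<>r -> []r) & s. Evaluate φ at each world:
  0 (successors {2, 3, 5}): φ is false.
  1 (successors {2, 3, 4, 5}): φ is false.
  2 (successors {0, 1, 5}): φ is true.
  3 (successors {0, 1, 3}): φ is false.
  4 (successors {1, 5}): φ is false.
  5 (successors {0, 1, 2, 4, 5}): φ is true.
Detail at 2 (witness):
  At 2: <>r -> []r is true, s is true, so (<>r -> []r) & s is true.
    At 2: <>r is false, []r is false, so <>r -> []r is true.
      At 2: <>r requires r at some successor in {0, 1, 5}.
        At 0: r is false.
        At 1: r is false.
        At 5: r is false.
      So <>r is false at 2.
      At 2: []r requires r at every successor {0, 1, 5}.
        r fails at 0, so []r is false at 2.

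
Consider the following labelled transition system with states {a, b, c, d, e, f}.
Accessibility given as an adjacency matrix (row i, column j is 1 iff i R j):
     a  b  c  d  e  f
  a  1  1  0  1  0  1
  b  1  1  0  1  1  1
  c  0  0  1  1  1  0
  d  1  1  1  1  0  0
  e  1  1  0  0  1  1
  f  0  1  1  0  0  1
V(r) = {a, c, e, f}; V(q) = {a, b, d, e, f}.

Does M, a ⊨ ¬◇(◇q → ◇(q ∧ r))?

Recall that ◇ψ holds at a world iff ψ holds at some accessible world.
At a: ◇(◇q → ◇(q ∧ r)) is true, so ¬◇(◇q → ◇(q ∧ r)) is false.
  At a: ◇(◇q → ◇(q ∧ r)) requires ◇q → ◇(q ∧ r) at some successor in {a, b, d, f}.
    ◇q → ◇(q ∧ r) holds at a, so ◇(◇q → ◇(q ∧ r)) is true at a.
      At a: ◇q is true, ◇(q ∧ r) is true, so ◇q → ◇(q ∧ r) is true.

No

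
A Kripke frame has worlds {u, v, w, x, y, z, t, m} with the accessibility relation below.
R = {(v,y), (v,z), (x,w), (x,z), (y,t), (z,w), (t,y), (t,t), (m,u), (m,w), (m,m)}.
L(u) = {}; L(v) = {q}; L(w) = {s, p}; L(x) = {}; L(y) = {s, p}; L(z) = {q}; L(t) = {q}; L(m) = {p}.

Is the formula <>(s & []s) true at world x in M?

Yes

At x: <>(s & []s) requires s & []s at some successor in {w, z}.
  s & []s holds at w, so <>(s & []s) is true at x.
    At w: s is true, []s is true, so s & []s is true.
      At w: no accessible worlds, so []s holds vacuously.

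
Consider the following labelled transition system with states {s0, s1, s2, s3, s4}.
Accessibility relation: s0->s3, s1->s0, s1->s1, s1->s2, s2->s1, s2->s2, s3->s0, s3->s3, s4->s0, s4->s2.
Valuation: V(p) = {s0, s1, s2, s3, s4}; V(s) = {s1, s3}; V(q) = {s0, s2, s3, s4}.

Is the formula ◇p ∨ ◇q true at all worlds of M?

Let φ = ◇p ∨ ◇q. Evaluate φ at each world:
  s0 (successors {s3}): φ is true.
  s1 (successors {s0, s1, s2}): φ is true.
  s2 (successors {s1, s2}): φ is true.
  s3 (successors {s0, s3}): φ is true.
  s4 (successors {s0, s2}): φ is true.
For instance, at s1:
  At s1: ◇p is true, ◇q is true, so ◇p ∨ ◇q is true.
    At s1: ◇p requires p at some successor in {s0, s1, s2}.
      p holds at s0, so ◇p is true at s1.
    At s1: ◇q requires q at some successor in {s0, s1, s2}.
      q holds at s0, so ◇q is true at s1.

Yes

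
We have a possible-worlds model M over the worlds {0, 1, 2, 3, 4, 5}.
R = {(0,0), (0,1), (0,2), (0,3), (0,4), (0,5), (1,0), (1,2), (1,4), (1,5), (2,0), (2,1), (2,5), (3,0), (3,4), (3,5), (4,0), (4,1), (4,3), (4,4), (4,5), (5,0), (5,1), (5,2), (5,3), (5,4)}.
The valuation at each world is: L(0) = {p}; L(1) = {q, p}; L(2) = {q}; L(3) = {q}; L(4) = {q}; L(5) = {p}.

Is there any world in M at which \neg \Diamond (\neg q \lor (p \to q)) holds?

Let φ = \neg \Diamond (\neg q \lor (p \to q)). Evaluate φ at each world:
  0 (successors {0, 1, 2, 3, 4, 5}): φ is false.
  1 (successors {0, 2, 4, 5}): φ is false.
  2 (successors {0, 1, 5}): φ is false.
  3 (successors {0, 4, 5}): φ is false.
  4 (successors {0, 1, 3, 4, 5}): φ is false.
  5 (successors {0, 1, 2, 3, 4}): φ is false.
For instance, at 5:
  At 5: \Diamond (\neg q \lor (p \to q)) is true, so \neg \Diamond (\neg q \lor (p \to q)) is false.
    At 5: \Diamond (\neg q \lor (p \to q)) requires \neg q \lor (p \to q) at some successor in {0, 1, 2, 3, 4}.
      \neg q \lor (p \to q) holds at 0, so \Diamond (\neg q \lor (p \to q)) is true at 5.

No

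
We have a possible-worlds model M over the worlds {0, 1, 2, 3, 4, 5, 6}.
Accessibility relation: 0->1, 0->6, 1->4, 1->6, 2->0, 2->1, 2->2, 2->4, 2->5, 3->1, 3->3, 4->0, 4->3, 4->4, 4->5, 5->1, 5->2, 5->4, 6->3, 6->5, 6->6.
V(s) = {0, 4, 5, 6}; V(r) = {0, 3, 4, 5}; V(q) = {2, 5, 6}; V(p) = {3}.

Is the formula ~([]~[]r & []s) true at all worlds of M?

Let φ = ~([]~[]r & []s). Evaluate φ at each world:
  0 (successors {1, 6}): φ is true.
  1 (successors {4, 6}): φ is true.
  2 (successors {0, 1, 2, 4, 5}): φ is true.
  3 (successors {1, 3}): φ is true.
  4 (successors {0, 3, 4, 5}): φ is true.
  5 (successors {1, 2, 4}): φ is true.
  6 (successors {3, 5, 6}): φ is true.
For instance, at 6:
  At 6: []~[]r & []s is false, so ~([]~[]r & []s) is true.
    At 6: []~[]r is true, []s is false, so []~[]r & []s is false.
      At 6: []~[]r requires ~[]r at every successor {3, 5, 6}.
        At 3: ~[]r is true.
        At 5: ~[]r is true.
        At 6: ~[]r is true.
      So []~[]r is true at 6.
      At 6: []s requires s at every successor {3, 5, 6}.
        s fails at 3, so []s is false at 6.

Yes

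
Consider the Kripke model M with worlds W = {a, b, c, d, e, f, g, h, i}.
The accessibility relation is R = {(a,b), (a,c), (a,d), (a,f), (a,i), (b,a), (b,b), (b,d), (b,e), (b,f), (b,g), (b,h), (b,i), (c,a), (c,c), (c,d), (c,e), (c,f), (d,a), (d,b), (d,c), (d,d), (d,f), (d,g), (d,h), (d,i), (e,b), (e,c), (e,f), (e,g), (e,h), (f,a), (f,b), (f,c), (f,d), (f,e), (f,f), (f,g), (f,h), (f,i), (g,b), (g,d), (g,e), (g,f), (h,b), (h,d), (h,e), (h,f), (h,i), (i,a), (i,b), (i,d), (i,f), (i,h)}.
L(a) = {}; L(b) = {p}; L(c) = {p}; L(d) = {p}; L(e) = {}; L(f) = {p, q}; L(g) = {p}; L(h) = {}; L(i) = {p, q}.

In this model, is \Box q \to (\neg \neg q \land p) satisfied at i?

Yes

Recall that \Box ψ holds at a world iff ψ holds at every accessible world, and \Diamond ψ holds iff ψ holds at some accessible world.
At i: \Box q is false, \neg \neg q \land p is true, so \Box q \to (\neg \neg q \land p) is true.
  At i: \Box q requires q at every successor {a, b, d, f, h}.
    q fails at a, so \Box q is false at i.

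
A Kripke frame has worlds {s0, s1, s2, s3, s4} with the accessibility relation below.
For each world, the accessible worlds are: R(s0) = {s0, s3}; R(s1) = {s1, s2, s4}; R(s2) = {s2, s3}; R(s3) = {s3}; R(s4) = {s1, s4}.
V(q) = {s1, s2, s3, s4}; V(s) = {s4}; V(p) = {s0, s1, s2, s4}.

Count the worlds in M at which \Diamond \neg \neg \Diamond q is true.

5

Let φ = \Diamond \neg \neg \Diamond q. Evaluate φ at each world:
  s0 (successors {s0, s3}): φ is true.
  s1 (successors {s1, s2, s4}): φ is true.
  s2 (successors {s2, s3}): φ is true.
  s3 (successors {s3}): φ is true.
  s4 (successors {s1, s4}): φ is true.
For instance, at s1:
  At s1: \Diamond \neg \neg \Diamond q requires \neg \neg \Diamond q at some successor in {s1, s2, s4}.
    \neg \neg \Diamond q holds at s1, so \Diamond \neg \neg \Diamond q is true at s1.
      At s1: \neg \Diamond q is false, so \neg \neg \Diamond q is true.
Satisfying worlds: {s0, s1, s2, s3, s4}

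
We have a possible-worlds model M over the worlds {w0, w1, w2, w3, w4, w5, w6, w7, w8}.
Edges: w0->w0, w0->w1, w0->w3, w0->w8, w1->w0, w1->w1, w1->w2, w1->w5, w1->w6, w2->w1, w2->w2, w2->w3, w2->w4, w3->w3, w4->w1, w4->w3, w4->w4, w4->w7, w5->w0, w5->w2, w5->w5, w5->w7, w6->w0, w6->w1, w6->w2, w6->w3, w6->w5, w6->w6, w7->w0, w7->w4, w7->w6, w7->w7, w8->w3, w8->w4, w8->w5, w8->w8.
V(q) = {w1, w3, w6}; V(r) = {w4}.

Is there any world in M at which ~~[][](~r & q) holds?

Yes

Let φ = ~~[][](~r & q). Evaluate φ at each world:
  w0 (successors {w0, w1, w3, w8}): φ is false.
  w1 (successors {w0, w1, w2, w5, w6}): φ is false.
  w2 (successors {w1, w2, w3, w4}): φ is false.
  w3 (successors {w3}): φ is true.
  w4 (successors {w1, w3, w4, w7}): φ is false.
  w5 (successors {w0, w2, w5, w7}): φ is false.
  w6 (successors {w0, w1, w2, w3, w5, w6}): φ is false.
  w7 (successors {w0, w4, w6, w7}): φ is false.
  w8 (successors {w3, w4, w5, w8}): φ is false.
Detail at w3 (witness):
  At w3: ~[][](~r & q) is false, so ~~[][](~r & q) is true.
    At w3: [][](~r & q) is true, so ~[][](~r & q) is false.
      At w3: [][](~r & q) requires [](~r & q) at every successor {w3}.
        At w3: [](~r & q) is true.
      So [][](~r & q) is true at w3.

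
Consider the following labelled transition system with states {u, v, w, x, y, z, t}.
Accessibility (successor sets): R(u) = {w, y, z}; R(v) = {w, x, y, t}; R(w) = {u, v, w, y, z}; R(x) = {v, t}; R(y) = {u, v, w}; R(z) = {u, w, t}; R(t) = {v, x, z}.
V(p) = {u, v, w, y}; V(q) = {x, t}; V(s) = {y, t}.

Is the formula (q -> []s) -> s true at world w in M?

No

At w: q -> []s is true, s is false, so (q -> []s) -> s is false.
  At w: q is false, []s is false, so q -> []s is true.
    At w: []s requires s at every successor {u, v, w, y, z}.
      s fails at u, so []s is false at w.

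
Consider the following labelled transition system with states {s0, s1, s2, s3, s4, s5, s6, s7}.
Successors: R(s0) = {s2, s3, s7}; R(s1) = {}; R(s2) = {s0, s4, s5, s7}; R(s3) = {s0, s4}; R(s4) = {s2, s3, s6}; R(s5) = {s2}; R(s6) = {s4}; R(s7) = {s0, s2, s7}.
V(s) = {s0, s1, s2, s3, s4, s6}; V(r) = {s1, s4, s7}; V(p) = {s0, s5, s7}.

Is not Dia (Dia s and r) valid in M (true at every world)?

No

Let φ = not Dia (Dia s and r). Evaluate φ at each world:
  s0 (successors {s2, s3, s7}): φ is false.
  s1 (successors ∅): φ is true.
  s2 (successors {s0, s4, s5, s7}): φ is false.
  s3 (successors {s0, s4}): φ is false.
  s4 (successors {s2, s3, s6}): φ is true.
  s5 (successors {s2}): φ is true.
  s6 (successors {s4}): φ is false.
  s7 (successors {s0, s2, s7}): φ is false.
Detail at s0 (counterexample):
  At s0: Dia (Dia s and r) is true, so not Dia (Dia s and r) is false.
    At s0: Dia (Dia s and r) requires Dia s and r at some successor in {s2, s3, s7}.
      Dia s and r holds at s7, so Dia (Dia s and r) is true at s0.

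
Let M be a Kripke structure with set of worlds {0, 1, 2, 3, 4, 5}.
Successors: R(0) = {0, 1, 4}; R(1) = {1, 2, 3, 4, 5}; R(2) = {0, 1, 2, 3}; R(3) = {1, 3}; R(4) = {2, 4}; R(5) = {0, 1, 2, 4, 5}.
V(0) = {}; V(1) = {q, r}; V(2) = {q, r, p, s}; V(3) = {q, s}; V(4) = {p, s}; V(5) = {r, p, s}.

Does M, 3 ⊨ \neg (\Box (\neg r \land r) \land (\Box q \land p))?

Yes

At 3: \Box (\neg r \land r) \land (\Box q \land p) is false, so \neg (\Box (\neg r \land r) \land (\Box q \land p)) is true.
  At 3: \Box (\neg r \land r) is false, \Box q \land p is false, so \Box (\neg r \land r) \land (\Box q \land p) is false.
    At 3: \Box (\neg r \land r) requires \neg r \land r at every successor {1, 3}.
      \neg r \land r fails at 1, so \Box (\neg r \land r) is false at 3.
    At 3: \Box q is true, p is false, so \Box q \land p is false.
      At 3: \Box q requires q at every successor {1, 3}.
        At 1: q is true.
        At 3: q is true.
      So \Box q is true at 3.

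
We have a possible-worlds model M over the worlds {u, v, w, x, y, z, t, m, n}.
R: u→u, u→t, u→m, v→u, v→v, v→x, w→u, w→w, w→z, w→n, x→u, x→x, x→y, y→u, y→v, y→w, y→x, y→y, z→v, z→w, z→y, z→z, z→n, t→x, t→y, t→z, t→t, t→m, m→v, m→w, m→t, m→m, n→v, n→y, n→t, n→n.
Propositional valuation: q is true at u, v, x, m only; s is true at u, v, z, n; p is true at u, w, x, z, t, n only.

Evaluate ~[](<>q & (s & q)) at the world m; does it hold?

At m: [](<>q & (s & q)) is false, so ~[](<>q & (s & q)) is true.
  At m: [](<>q & (s & q)) requires <>q & (s & q) at every successor {v, w, t, m}.
    <>q & (s & q) fails at w, so [](<>q & (s & q)) is false at m.
      At w: <>q is true, s & q is false, so <>q & (s & q) is false.

Yes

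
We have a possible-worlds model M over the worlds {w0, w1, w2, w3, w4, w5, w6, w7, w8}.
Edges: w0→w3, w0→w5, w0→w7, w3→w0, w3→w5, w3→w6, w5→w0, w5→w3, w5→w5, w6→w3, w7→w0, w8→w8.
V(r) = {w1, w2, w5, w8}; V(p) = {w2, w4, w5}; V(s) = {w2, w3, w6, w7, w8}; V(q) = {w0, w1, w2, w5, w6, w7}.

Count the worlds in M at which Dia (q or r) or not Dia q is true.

9

Recall that Dia ψ holds at a world iff ψ holds at some accessible world.
Let φ = Dia (q or r) or not Dia q. Evaluate φ at each world:
  w0 (successors {w3, w5, w7}): φ is true.
  w1 (successors ∅): φ is true.
  w2 (successors ∅): φ is true.
  w3 (successors {w0, w5, w6}): φ is true.
  w4 (successors ∅): φ is true.
  w5 (successors {w0, w3, w5}): φ is true.
  w6 (successors {w3}): φ is true.
  w7 (successors {w0}): φ is true.
  w8 (successors {w8}): φ is true.
For instance, at w3:
  At w3: Dia (q or r) is true, not Dia q is false, so Dia (q or r) or not Dia q is true.
    At w3: Dia (q or r) requires q or r at some successor in {w0, w5, w6}.
      q or r holds at w0, so Dia (q or r) is true at w3.
    At w3: Dia q is true, so not Dia q is false.
      At w3: Dia q requires q at some successor in {w0, w5, w6}.
        q holds at w0, so Dia q is true at w3.
Satisfying worlds: {w0, w1, w2, w3, w4, w5, w6, w7, w8}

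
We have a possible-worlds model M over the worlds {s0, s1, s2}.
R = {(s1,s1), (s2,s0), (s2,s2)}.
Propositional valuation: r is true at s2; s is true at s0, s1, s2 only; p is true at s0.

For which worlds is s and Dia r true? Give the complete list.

s2

Let φ = s and Dia r. Evaluate φ at each world:
  s0 (successors ∅): φ is false.
  s1 (successors {s1}): φ is false.
  s2 (successors {s0, s2}): φ is true.
For instance, at s2:
  At s2: s is true, Dia r is true, so s and Dia r is true.
    At s2: Dia r requires r at some successor in {s0, s2}.
      r holds at s2, so Dia r is true at s2.
Satisfying worlds: {s2}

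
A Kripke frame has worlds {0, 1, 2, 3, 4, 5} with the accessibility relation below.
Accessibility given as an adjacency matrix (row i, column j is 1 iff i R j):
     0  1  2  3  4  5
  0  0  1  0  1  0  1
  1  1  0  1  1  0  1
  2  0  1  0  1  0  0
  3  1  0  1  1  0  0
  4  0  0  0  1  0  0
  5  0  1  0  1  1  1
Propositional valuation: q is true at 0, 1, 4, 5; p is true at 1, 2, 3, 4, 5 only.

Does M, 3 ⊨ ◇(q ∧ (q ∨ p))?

Yes

At 3: ◇(q ∧ (q ∨ p)) requires q ∧ (q ∨ p) at some successor in {0, 2, 3}.
  q ∧ (q ∨ p) holds at 0, so ◇(q ∧ (q ∨ p)) is true at 3.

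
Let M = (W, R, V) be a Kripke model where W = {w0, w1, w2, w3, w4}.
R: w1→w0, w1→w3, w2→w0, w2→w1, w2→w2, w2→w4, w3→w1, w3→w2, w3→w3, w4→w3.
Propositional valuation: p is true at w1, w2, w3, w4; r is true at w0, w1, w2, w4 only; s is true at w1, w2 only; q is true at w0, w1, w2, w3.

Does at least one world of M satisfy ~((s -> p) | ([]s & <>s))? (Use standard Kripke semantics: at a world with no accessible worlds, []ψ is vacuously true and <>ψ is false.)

No

Let φ = ~((s -> p) | ([]s & <>s)). Evaluate φ at each world:
  w0 (successors ∅): φ is false.
  w1 (successors {w0, w3}): φ is false.
  w2 (successors {w0, w1, w2, w4}): φ is false.
  w3 (successors {w1, w2, w3}): φ is false.
  w4 (successors {w3}): φ is false.
For instance, at w3:
  At w3: (s -> p) | ([]s & <>s) is true, so ~((s -> p) | ([]s & <>s)) is false.
    At w3: s -> p is true, []s & <>s is false, so (s -> p) | ([]s & <>s) is true.
      At w3: []s is false, <>s is true, so []s & <>s is false.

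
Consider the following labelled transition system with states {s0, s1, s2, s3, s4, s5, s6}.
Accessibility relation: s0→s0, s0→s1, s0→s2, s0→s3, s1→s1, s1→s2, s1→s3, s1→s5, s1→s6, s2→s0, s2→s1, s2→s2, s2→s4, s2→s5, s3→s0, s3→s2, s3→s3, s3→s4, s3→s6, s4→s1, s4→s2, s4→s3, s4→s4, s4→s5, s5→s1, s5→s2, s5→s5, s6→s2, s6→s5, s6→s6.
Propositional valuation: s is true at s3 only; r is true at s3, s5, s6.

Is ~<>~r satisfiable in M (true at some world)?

Recall that <>ψ holds at a world iff ψ holds at some accessible world.
Let φ = ~<>~r. Evaluate φ at each world:
  s0 (successors {s0, s1, s2, s3}): φ is false.
  s1 (successors {s1, s2, s3, s5, s6}): φ is false.
  s2 (successors {s0, s1, s2, s4, s5}): φ is false.
  s3 (successors {s0, s2, s3, s4, s6}): φ is false.
  s4 (successors {s1, s2, s3, s4, s5}): φ is false.
  s5 (successors {s1, s2, s5}): φ is false.
  s6 (successors {s2, s5, s6}): φ is false.
For instance, at s5:
  At s5: <>~r is true, so ~<>~r is false.
    At s5: <>~r requires ~r at some successor in {s1, s2, s5}.
      ~r holds at s1, so <>~r is true at s5.

No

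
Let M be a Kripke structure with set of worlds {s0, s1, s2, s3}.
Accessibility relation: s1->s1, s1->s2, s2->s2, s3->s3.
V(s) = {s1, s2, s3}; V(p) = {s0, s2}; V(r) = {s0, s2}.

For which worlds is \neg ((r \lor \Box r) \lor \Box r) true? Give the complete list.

s1, s3

Let φ = \neg ((r \lor \Box r) \lor \Box r). Evaluate φ at each world:
  s0 (successors ∅): φ is false.
  s1 (successors {s1, s2}): φ is true.
  s2 (successors {s2}): φ is false.
  s3 (successors {s3}): φ is true.
For instance, at s3:
  At s3: (r \lor \Box r) \lor \Box r is false, so \neg ((r \lor \Box r) \lor \Box r) is true.
    At s3: r \lor \Box r is false, \Box r is false, so (r \lor \Box r) \lor \Box r is false.
      At s3: r is false, \Box r is false, so r \lor \Box r is false.
      At s3: \Box r requires r at every successor {s3}.
        r fails at s3, so \Box r is false at s3.
Satisfying worlds: {s1, s3}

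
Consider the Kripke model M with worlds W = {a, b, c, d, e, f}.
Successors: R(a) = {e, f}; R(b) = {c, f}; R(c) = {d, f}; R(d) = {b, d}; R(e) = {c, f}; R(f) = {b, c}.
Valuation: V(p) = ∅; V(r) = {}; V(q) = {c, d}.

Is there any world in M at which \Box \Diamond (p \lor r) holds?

No

Let φ = \Box \Diamond (p \lor r). Evaluate φ at each world:
  a (successors {e, f}): φ is false.
  b (successors {c, f}): φ is false.
  c (successors {d, f}): φ is false.
  d (successors {b, d}): φ is false.
  e (successors {c, f}): φ is false.
  f (successors {b, c}): φ is false.
For instance, at e:
  At e: \Box \Diamond (p \lor r) requires \Diamond (p \lor r) at every successor {c, f}.
    \Diamond (p \lor r) fails at c, so \Box \Diamond (p \lor r) is false at e.
      At c: \Diamond (p \lor r) requires p \lor r at some successor in {d, f}.
        At d: p \lor r is false.
        At f: p \lor r is false.
      So \Diamond (p \lor r) is false at c.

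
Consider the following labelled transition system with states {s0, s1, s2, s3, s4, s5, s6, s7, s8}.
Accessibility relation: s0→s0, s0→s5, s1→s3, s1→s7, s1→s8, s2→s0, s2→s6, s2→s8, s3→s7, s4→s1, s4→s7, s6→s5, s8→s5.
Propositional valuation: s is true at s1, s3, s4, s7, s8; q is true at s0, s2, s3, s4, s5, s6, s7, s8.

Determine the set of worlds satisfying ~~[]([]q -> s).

Let φ = ~~[]([]q -> s). Evaluate φ at each world:
  s0 (successors {s0, s5}): φ is false.
  s1 (successors {s3, s7, s8}): φ is true.
  s2 (successors {s0, s6, s8}): φ is false.
  s3 (successors {s7}): φ is true.
  s4 (successors {s1, s7}): φ is true.
  s5 (successors ∅): φ is true.
  s6 (successors {s5}): φ is false.
  s7 (successors ∅): φ is true.
  s8 (successors {s5}): φ is false.
For instance, at s0:
  At s0: ~[]([]q -> s) is true, so ~~[]([]q -> s) is false.
    At s0: []([]q -> s) is false, so ~[]([]q -> s) is true.
      At s0: []([]q -> s) requires []q -> s at every successor {s0, s5}.
        []q -> s fails at s0, so []([]q -> s) is false at s0.
Satisfying worlds: {s1, s3, s4, s5, s7}

s1, s3, s4, s5, s7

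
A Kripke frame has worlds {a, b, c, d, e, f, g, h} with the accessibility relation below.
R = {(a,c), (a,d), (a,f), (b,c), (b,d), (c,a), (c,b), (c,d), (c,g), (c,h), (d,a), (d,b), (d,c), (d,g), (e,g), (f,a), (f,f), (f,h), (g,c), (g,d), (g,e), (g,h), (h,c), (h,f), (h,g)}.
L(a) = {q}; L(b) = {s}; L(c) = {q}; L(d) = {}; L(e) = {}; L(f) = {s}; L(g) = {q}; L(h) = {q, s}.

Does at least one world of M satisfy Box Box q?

No

Let φ = Box Box q. Evaluate φ at each world:
  a (successors {c, d, f}): φ is false.
  b (successors {c, d}): φ is false.
  c (successors {a, b, d, g, h}): φ is false.
  d (successors {a, b, c, g}): φ is false.
  e (successors {g}): φ is false.
  f (successors {a, f, h}): φ is false.
  g (successors {c, d, e, h}): φ is false.
  h (successors {c, f, g}): φ is false.
For instance, at h:
  At h: Box Box q requires Box q at every successor {c, f, g}.
    Box q fails at c, so Box Box q is false at h.
      At c: Box q requires q at every successor {a, b, d, g, h}.
        q fails at b, so Box q is false at c.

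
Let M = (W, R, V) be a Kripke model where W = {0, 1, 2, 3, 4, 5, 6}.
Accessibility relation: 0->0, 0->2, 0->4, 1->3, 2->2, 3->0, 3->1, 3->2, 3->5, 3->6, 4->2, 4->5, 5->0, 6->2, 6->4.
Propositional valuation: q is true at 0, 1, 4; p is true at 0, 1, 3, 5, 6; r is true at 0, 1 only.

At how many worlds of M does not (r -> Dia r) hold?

Let φ = not (r -> Dia r). Evaluate φ at each world:
  0 (successors {0, 2, 4}): φ is false.
  1 (successors {3}): φ is true.
  2 (successors {2}): φ is false.
  3 (successors {0, 1, 2, 5, 6}): φ is false.
  4 (successors {2, 5}): φ is false.
  5 (successors {0}): φ is false.
  6 (successors {2, 4}): φ is false.
For instance, at 0:
  At 0: r -> Dia r is true, so not (r -> Dia r) is false.
    At 0: r is true, Dia r is true, so r -> Dia r is true.
      At 0: Dia r requires r at some successor in {0, 2, 4}.
        r holds at 0, so Dia r is true at 0.
Satisfying worlds: {1}

1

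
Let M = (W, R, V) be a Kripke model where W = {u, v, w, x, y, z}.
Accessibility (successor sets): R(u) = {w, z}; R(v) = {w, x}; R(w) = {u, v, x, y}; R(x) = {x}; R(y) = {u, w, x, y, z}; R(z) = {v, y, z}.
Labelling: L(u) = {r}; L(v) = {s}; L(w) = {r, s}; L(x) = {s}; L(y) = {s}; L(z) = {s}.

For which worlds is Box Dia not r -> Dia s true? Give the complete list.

u, v, w, x, y, z

Recall that Box ψ holds at a world iff ψ holds at every accessible world, and Dia ψ holds iff ψ holds at some accessible world.
Let φ = Box Dia not r -> Dia s. Evaluate φ at each world:
  u (successors {w, z}): φ is true.
  v (successors {w, x}): φ is true.
  w (successors {u, v, x, y}): φ is true.
  x (successors {x}): φ is true.
  y (successors {u, w, x, y, z}): φ is true.
  z (successors {v, y, z}): φ is true.
For instance, at z:
  At z: Box Dia not r is true, Dia s is true, so Box Dia not r -> Dia s is true.
    At z: Box Dia not r requires Dia not r at every successor {v, y, z}.
      At v: Dia not r is true.
      At y: Dia not r is true.
      At z: Dia not r is true.
    So Box Dia not r is true at z.
    At z: Dia s requires s at some successor in {v, y, z}.
      s holds at v, so Dia s is true at z.
Satisfying worlds: {u, v, w, x, y, z}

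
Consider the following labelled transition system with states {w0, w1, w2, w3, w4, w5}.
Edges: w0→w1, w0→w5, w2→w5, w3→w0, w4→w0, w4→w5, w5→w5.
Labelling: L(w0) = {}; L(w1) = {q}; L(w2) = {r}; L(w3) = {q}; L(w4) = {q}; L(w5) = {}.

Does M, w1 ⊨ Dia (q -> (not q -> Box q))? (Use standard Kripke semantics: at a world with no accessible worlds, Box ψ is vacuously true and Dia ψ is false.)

No

At w1: no accessible worlds, so Dia (q -> (not q -> Box q)) is false.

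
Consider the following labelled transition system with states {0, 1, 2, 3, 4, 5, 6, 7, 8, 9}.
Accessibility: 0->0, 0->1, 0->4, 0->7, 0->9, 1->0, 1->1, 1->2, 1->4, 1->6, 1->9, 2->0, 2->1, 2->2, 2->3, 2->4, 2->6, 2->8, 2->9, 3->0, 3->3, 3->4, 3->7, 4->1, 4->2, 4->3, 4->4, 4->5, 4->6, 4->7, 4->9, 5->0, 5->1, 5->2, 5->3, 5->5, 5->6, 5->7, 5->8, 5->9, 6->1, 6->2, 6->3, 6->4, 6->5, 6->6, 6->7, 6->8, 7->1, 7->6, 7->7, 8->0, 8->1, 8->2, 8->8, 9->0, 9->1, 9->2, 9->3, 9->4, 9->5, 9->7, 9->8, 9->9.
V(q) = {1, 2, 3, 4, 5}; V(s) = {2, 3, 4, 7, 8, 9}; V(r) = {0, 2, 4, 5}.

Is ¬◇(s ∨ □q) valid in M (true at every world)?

Let φ = ¬◇(s ∨ □q). Evaluate φ at each world:
  0 (successors {0, 1, 4, 7, 9}): φ is false.
  1 (successors {0, 1, 2, 4, 6, 9}): φ is false.
  2 (successors {0, 1, 2, 3, 4, 6, 8, 9}): φ is false.
  3 (successors {0, 3, 4, 7}): φ is false.
  4 (successors {1, 2, 3, 4, 5, 6, 7, 9}): φ is false.
  5 (successors {0, 1, 2, 3, 5, 6, 7, 8, 9}): φ is false.
  6 (successors {1, 2, 3, 4, 5, 6, 7, 8}): φ is false.
  7 (successors {1, 6, 7}): φ is false.
  8 (successors {0, 1, 2, 8}): φ is false.
  9 (successors {0, 1, 2, 3, 4, 5, 7, 8, 9}): φ is false.
Detail at 0 (counterexample):
  At 0: ◇(s ∨ □q) is true, so ¬◇(s ∨ □q) is false.
    At 0: ◇(s ∨ □q) requires s ∨ □q at some successor in {0, 1, 4, 7, 9}.
      s ∨ □q holds at 4, so ◇(s ∨ □q) is true at 0.

No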